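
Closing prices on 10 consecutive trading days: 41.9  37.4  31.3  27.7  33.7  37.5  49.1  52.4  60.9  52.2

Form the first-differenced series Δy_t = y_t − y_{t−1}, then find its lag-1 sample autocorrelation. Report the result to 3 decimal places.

0.146

First differences Δy: -4.5, -6.1, -3.6, 6.0, 3.8, 11.6, 3.3, 8.5, -8.7
Mean of differences = 1.1444
Numerator Σ(Δy_t−Δȳ)(Δy_{t+1}−Δȳ) = 58.8658
Denominator Σ(Δy_t−Δȳ)² = 402.4622
r_1(Δy) = 58.8658 / 402.4622 = 0.146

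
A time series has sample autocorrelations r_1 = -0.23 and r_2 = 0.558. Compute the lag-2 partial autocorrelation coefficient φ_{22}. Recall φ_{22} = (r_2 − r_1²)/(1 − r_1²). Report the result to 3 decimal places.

φ_{22} = (r_2 − r_1²) / (1 − r_1²)
r_1² = (-0.23)² = 0.0529
Numerator = 0.558 − 0.0529 = 0.5051; denominator = 1 − 0.0529 = 0.9471
φ_{22} = 0.5051 / 0.9471 = 0.533

0.533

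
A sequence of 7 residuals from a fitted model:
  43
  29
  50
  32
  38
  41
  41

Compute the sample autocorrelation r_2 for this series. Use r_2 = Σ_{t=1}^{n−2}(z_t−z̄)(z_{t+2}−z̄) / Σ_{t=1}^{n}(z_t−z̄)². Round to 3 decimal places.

Mean z̄ = (43 + 29 + 50 + 32 + 38 + 41 + 41)/7 = 39.1429
Deviations from mean: 3.8571, -10.1429, 10.8571, -7.1429, -1.1429, 1.8571, 1.8571
Numerator Σ_{t=1}^{5}(z_t−z̄)(z_{t+2}−z̄) = 86.5306
Denominator Σ(z_t−z̄)² = 294.8571
r_2 = 86.5306 / 294.8571 = 0.293

0.293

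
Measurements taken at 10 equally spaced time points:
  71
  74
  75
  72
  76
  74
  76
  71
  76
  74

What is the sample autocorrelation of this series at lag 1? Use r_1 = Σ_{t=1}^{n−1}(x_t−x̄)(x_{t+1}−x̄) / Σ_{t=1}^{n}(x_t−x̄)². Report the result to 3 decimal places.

-0.510

Mean x̄ = (71 + 74 + 75 + 72 + 76 + 74 + 76 + 71 + 76 + 74)/10 = 73.9000
Numerator Σ_{t=1}^{9}(x_t−x̄)(x_{t+1}−x̄) = -17.8100
Denominator Σ(x_t−x̄)² = 34.9000
r_1 = -17.8100 / 34.9000 = -0.510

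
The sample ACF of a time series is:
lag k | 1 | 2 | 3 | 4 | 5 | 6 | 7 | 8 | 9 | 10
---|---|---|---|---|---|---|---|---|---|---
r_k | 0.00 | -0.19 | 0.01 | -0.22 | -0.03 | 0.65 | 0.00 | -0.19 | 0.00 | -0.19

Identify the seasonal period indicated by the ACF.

The largest autocorrelation is r_6 = 0.65; the remaining lags stay at or below 0.01.
The dominant spike at lag 6 indicates a seasonal period of 6.

6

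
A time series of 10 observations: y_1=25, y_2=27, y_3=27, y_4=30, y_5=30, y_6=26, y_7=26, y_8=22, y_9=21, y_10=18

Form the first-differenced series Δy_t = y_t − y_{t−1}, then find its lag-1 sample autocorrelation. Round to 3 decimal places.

0.035

First differences Δy: 2, 0, 3, 0, -4, 0, -4, -1, -3
Mean of differences = -0.7778
Numerator Σ(Δy_t−Δȳ)(Δy_{t+1}−Δȳ) = 1.7284
Denominator Σ(Δy_t−Δȳ)² = 49.5556
r_1(Δy) = 1.7284 / 49.5556 = 0.035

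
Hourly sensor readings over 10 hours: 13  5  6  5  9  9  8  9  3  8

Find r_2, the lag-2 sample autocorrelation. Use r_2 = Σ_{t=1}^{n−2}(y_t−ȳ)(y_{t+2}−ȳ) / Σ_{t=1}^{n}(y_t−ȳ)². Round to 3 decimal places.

Mean ȳ = (13 + 5 + 6 + 5 + 9 + 9 + 8 + 9 + 3 + 8)/10 = 7.5000
Numerator Σ_{t=1}^{8}(y_t−ȳ)(y_{t+2}−ȳ) = -6.5000
Denominator Σ(y_t−ȳ)² = 72.5000
r_2 = -6.5000 / 72.5000 = -0.090

-0.090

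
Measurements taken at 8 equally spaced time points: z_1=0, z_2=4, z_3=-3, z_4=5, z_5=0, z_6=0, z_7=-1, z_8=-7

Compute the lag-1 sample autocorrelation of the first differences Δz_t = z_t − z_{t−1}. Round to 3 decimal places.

First differences Δz: 4, -7, 8, -5, 0, -1, -6
Mean of differences = -1.0000
Numerator Σ(Δz_t−Δz̄)(Δz_{t+1}−Δz̄) = -124.0000
Denominator Σ(Δz_t−Δz̄)² = 184.0000
r_1(Δz) = -124.0000 / 184.0000 = -0.674

-0.674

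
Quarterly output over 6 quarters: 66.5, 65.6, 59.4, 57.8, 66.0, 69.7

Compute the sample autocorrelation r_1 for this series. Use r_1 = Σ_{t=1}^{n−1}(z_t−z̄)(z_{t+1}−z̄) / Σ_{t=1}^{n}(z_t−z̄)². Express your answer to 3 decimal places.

0.242

Mean z̄ = (66.5 + 65.6 + 59.4 + 57.8 + 66.0 + 69.7)/6 = 64.1667
Numerator Σ_{t=1}^{5}(z_t−z̄)(z_{t+1}−z̄) = 25.3322
Denominator Σ(z_t−z̄)² = 104.7333
r_1 = 25.3322 / 104.7333 = 0.242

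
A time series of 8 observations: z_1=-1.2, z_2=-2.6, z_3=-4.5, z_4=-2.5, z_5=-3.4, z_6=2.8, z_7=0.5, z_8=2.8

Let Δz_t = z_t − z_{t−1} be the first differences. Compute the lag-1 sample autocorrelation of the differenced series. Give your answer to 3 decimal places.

-0.528

First differences Δz: -1.4, -1.9, 2.0, -0.9, 6.2, -2.3, 2.3
Mean of differences = 0.5714
Numerator Σ(Δz_t−Δz̄)(Δz_{t+1}−Δz̄) = -30.1680
Denominator Σ(Δz_t−Δz̄)² = 57.1143
r_1(Δz) = -30.1680 / 57.1143 = -0.528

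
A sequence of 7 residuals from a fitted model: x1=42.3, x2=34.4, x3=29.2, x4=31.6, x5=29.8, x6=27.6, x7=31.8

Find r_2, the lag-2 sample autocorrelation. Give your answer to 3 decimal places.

Mean x̄ = (42.3 + 34.4 + 29.2 + 31.6 + 29.8 + 27.6 + 31.8)/7 = 32.3857
Deviations from mean: 9.9143, 2.0143, -3.1857, -0.7857, -2.5857, -4.7857, -0.5857
Σ(x_t−x̄)(x_{t+2}−x̄) = (-31.5841) + (-1.5827) + (8.2373) + (3.7602) + (1.5145) = -19.6547
Denominator Σ(x_t−x̄)² = 143.0486
r_2 = -19.6547 / 143.0486 = -0.137

-0.137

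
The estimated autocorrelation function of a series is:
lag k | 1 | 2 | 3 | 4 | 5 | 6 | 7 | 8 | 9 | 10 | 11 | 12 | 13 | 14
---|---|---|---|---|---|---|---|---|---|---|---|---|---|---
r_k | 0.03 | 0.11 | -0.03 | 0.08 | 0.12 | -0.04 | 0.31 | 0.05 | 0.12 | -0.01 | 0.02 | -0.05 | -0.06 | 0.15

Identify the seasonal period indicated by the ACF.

7

The largest autocorrelation is r_7 = 0.31, with a weaker echo at lag 14 (0.15); the remaining lags stay at or below 0.12.
The dominant spike at lag 7 indicates a seasonal period of 7.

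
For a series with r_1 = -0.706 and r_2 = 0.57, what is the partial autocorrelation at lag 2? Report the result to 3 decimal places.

φ_{22} = (r_2 − r_1²) / (1 − r_1²)
r_1² = (-0.706)² = 0.498436
Numerator = 0.57 − 0.4984 = 0.0716; denominator = 1 − 0.4984 = 0.5016
φ_{22} = 0.0716 / 0.5016 = 0.143

0.143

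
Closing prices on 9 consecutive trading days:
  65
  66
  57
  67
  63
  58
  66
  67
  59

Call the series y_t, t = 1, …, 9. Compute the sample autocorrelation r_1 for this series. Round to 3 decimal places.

Mean ȳ = (65 + 66 + 57 + 67 + 63 + 58 + 66 + 67 + 59)/9 = 63.1111
Numerator Σ_{t=1}^{8}(y_t−ȳ)(y_{t+1}−ȳ) = -55.3457
Denominator Σ(y_t−ȳ)² = 130.8889
r_1 = -55.3457 / 130.8889 = -0.423

-0.423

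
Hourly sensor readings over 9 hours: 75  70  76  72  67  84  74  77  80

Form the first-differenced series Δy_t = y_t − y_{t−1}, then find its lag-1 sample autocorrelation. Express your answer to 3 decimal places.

First differences Δy: -5, 6, -4, -5, 17, -10, 3, 3
Mean of differences = 0.6250
Numerator Σ(Δy_t−Δȳ)(Δy_{t+1}−Δȳ) = -314.7656
Denominator Σ(Δy_t−Δȳ)² = 505.8750
r_1(Δy) = -314.7656 / 505.8750 = -0.622

-0.622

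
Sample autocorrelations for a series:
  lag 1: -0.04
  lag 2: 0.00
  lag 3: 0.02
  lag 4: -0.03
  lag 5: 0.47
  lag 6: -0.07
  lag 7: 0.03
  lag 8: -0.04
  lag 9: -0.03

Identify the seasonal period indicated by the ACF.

5

The largest autocorrelation is r_5 = 0.47; the remaining lags stay at or below 0.03.
The dominant spike at lag 5 indicates a seasonal period of 5.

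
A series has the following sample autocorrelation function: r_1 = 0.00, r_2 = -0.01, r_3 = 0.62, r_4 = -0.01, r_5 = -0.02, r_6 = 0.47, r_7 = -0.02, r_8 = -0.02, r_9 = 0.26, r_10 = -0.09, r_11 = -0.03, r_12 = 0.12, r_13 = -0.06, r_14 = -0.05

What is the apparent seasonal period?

The largest autocorrelation is r_3 = 0.62, with weaker echoes at lags 6 (0.47) and 9 (0.26); the remaining lags stay at or below 0.12.
The dominant spike at lag 3 indicates a seasonal period of 3.

3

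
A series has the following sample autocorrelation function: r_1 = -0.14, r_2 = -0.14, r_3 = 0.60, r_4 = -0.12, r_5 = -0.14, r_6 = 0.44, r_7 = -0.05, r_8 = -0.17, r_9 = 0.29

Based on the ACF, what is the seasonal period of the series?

The largest autocorrelation is r_3 = 0.60, with weaker echoes at lags 6 (0.44) and 9 (0.29); the remaining lags stay at or below -0.05.
The dominant spike at lag 3 indicates a seasonal period of 3.

3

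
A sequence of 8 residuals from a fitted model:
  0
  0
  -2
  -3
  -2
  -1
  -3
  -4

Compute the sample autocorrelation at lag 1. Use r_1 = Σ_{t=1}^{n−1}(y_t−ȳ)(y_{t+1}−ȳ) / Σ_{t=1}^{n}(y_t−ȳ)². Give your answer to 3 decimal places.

0.327

Mean ȳ = (0 + 0 − 2 − 3 − 2 − 1 − 3 − 4)/8 = -1.8750
Σ(y_t−ȳ)(y_{t+1}−ȳ) = (3.5156) + (-0.2344) + (0.1406) + (0.1406) + (-0.1094) + (-0.9844) + (2.3906) = 4.8594
Denominator Σ(y_t−ȳ)² = 14.8750
r_1 = 4.8594 / 14.8750 = 0.327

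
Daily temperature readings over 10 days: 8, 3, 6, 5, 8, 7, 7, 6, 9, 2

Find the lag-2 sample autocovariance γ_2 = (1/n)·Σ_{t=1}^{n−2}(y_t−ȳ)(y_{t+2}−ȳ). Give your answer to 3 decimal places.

0.668

Mean ȳ = (8 + 3 + 6 + 5 + 8 + 7 + 7 + 6 + 9 + 2)/10 = 6.1000
Σ_{t=1}^{8}(y_t−ȳ)(y_{t+2}−ȳ) = 6.6800
γ_2 = 6.6800 / 10 = 0.668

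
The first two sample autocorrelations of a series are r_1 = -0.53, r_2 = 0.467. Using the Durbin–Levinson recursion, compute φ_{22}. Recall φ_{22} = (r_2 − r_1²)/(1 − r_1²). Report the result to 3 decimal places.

φ_{22} = (r_2 − r_1²) / (1 − r_1²)
r_1² = (-0.53)² = 0.2809
Numerator = 0.467 − 0.2809 = 0.1861; denominator = 1 − 0.2809 = 0.7191
φ_{22} = 0.1861 / 0.7191 = 0.259

0.259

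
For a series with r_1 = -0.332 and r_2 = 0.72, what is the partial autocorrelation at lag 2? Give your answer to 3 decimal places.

0.685

φ_{22} = (r_2 − r_1²) / (1 − r_1²)
r_1² = (-0.332)² = 0.110224
Numerator = 0.72 − 0.1102 = 0.6098; denominator = 1 − 0.1102 = 0.8898
φ_{22} = 0.6098 / 0.8898 = 0.685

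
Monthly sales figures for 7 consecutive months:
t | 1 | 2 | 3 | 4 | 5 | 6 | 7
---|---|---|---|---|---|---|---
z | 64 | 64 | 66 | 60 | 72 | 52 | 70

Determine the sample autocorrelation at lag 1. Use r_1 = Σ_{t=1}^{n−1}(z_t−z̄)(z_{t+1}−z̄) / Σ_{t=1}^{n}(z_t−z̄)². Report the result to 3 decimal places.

-0.788

Mean z̄ = (64 + 64 + 66 + 60 + 72 + 52 + 70)/7 = 64.0000
Σ(z_t−z̄)(z_{t+1}−z̄) = (0.0000) + (0.0000) + (-8.0000) + (-32.0000) + (-96.0000) + (-72.0000) = -208.0000
Denominator Σ(z_t−z̄)² = 264.0000
r_1 = -208.0000 / 264.0000 = -0.788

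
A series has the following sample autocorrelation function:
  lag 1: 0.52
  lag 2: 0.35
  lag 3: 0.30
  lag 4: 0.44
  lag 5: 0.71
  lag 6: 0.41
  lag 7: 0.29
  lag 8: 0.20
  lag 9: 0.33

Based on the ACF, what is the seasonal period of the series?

5

The largest autocorrelation is r_5 = 0.71; the remaining lags stay at or below 0.52. The elevated value at lag 1 (0.52), dropping to 0.35 at lag 2, reflects decaying short-term dependence rather than seasonality.
The dominant spike at lag 5 indicates a seasonal period of 5.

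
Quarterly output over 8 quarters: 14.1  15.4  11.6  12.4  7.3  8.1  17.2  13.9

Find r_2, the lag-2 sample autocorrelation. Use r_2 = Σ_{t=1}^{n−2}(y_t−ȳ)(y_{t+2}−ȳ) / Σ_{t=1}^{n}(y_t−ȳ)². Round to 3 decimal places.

-0.331

Mean ȳ = (14.1 + 15.4 + 11.6 + 12.4 + 7.3 + 8.1 + 17.2 + 13.9)/8 = 12.5000
Deviations from mean: 1.6000, 2.9000, -0.9000, -0.1000, -5.2000, -4.4000, 4.7000, 1.4000
Numerator Σ_{t=1}^{6}(y_t−ȳ)(y_{t+2}−ȳ) = -27.2100
Denominator Σ(y_t−ȳ)² = 82.2400
r_2 = -27.2100 / 82.2400 = -0.331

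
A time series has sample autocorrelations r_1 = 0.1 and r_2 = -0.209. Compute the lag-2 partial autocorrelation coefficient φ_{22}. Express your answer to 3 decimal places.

-0.221

φ_{22} = (r_2 − r_1²) / (1 − r_1²)
r_1² = (0.1)² = 0.01
Numerator = -0.209 − 0.0100 = -0.2190; denominator = 1 − 0.0100 = 0.9900
φ_{22} = -0.2190 / 0.9900 = -0.221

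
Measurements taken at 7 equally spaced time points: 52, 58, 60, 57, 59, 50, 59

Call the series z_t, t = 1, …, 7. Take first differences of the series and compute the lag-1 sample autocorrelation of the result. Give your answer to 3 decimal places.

-0.440

First differences Δz: 6, 2, -3, 2, -9, 9
Mean of differences = 1.1667
Numerator Σ(Δz_t−Δz̄)(Δz_{t+1}−Δz̄) = -91.0278
Denominator Σ(Δz_t−Δz̄)² = 206.8333
r_1(Δz) = -91.0278 / 206.8333 = -0.440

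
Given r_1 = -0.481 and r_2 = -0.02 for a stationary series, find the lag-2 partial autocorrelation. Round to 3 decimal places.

-0.327

φ_{22} = (r_2 − r_1²) / (1 − r_1²)
r_1² = (-0.481)² = 0.231361
Numerator = -0.02 − 0.2314 = -0.2514; denominator = 1 − 0.2314 = 0.7686
φ_{22} = -0.2514 / 0.7686 = -0.327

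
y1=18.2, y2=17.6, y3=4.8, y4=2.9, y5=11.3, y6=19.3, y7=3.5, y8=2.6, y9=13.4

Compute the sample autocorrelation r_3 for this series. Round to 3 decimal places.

Mean ȳ = (18.2 + 17.6 + 4.8 + 2.9 + 11.3 + 19.3 + 3.5 + 2.6 + 13.4)/9 = 10.4000
Σ(y_t−ȳ)(y_{t+3}−ȳ) = (-58.5000) + (6.4800) + (-49.8400) + (51.7500) + (-7.0200) + (26.7000) = -30.4300
Denominator Σ(y_t−ȳ)² = 397.7600
r_3 = -30.4300 / 397.7600 = -0.077

-0.077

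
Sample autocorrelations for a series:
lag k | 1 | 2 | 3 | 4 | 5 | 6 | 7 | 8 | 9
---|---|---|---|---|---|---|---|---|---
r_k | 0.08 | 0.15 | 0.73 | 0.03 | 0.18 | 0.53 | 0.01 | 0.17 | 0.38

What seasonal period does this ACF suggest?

The largest autocorrelation is r_3 = 0.73, with weaker echoes at lags 6 (0.53) and 9 (0.38); the remaining lags stay at or below 0.18.
The dominant spike at lag 3 indicates a seasonal period of 3.

3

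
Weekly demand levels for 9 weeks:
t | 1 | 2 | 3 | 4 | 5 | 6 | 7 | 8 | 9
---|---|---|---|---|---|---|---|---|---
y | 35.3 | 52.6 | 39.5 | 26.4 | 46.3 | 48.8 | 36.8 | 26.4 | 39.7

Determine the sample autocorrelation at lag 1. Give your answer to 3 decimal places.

-0.109

Mean ȳ = (35.3 + 52.6 + 39.5 + 26.4 + 46.3 + 48.8 + 36.8 + 26.4 + 39.7)/9 = 39.0889
Numerator Σ_{t=1}^{8}(y_t−ȳ)(y_{t+1}−ȳ) = -73.2657
Denominator Σ(y_t−ȳ)² = 671.0089
r_1 = -73.2657 / 671.0089 = -0.109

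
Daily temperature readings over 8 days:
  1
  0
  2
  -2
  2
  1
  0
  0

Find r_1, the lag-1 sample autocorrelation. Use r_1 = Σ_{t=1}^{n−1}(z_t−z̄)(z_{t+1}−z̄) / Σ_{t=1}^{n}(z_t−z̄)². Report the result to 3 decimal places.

Mean z̄ = (1 + 0 + 2 − 2 + 2 + 1 + 0 + 0)/8 = 0.5000
Numerator Σ_{t=1}^{7}(z_t−z̄)(z_{t+1}−z̄) = -7.7500
Denominator Σ(z_t−z̄)² = 12.0000
r_1 = -7.7500 / 12.0000 = -0.646

-0.646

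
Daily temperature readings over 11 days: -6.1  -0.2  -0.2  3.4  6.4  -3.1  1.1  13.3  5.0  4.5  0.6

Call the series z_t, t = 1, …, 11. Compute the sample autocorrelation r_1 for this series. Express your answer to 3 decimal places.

0.122

Mean z̄ = (-6.1 − 0.2 − 0.2 + 3.4 + 6.4 − 3.1 + 1.1 + 13.3 + 5.0 + 4.5 + 0.6)/11 = 2.2455
Numerator Σ_{t=1}^{10}(z_t−z̄)(z_{t+1}−z̄) = 32.5652
Denominator Σ(z_t−z̄)² = 267.6673
r_1 = 32.5652 / 267.6673 = 0.122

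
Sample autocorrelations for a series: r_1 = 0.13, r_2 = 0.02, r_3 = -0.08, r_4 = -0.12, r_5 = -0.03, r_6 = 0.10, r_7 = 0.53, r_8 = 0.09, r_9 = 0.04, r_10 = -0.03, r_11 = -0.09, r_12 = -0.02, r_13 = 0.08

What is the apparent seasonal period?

The largest autocorrelation is r_7 = 0.53; the remaining lags stay at or below 0.13.
The dominant spike at lag 7 indicates a seasonal period of 7.

7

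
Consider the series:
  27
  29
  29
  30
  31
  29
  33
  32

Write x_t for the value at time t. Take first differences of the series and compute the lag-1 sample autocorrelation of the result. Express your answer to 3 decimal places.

First differences Δx: 2, 0, 1, 1, -2, 4, -1
Mean of differences = 0.7143
Numerator Σ(Δx_t−Δx̄)(Δx_{t+1}−Δx̄) = -16.3673
Denominator Σ(Δx_t−Δx̄)² = 23.4286
r_1(Δx) = -16.3673 / 23.4286 = -0.699

-0.699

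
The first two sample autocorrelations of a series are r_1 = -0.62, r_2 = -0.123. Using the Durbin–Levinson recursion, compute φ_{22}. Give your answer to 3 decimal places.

-0.824

φ_{22} = (r_2 − r_1²) / (1 − r_1²)
r_1² = (-0.62)² = 0.3844
Numerator = -0.123 − 0.3844 = -0.5074; denominator = 1 − 0.3844 = 0.6156
φ_{22} = -0.5074 / 0.6156 = -0.824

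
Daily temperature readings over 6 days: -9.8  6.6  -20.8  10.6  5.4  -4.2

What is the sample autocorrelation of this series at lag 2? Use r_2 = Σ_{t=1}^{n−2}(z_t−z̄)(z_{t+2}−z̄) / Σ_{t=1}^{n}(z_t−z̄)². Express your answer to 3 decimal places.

0.124

Mean z̄ = (-9.8 + 6.6 − 20.8 + 10.6 + 5.4 − 4.2)/6 = -2.0333
Deviations from mean: -7.7667, 8.6333, -18.7667, 12.6333, 7.4333, -2.1667
Σ(z_t−z̄)(z_{t+2}−z̄) = (145.7544) + (109.0678) + (-139.4989) + (-27.3722) = 87.9511
Denominator Σ(z_t−z̄)² = 706.5933
r_2 = 87.9511 / 706.5933 = 0.124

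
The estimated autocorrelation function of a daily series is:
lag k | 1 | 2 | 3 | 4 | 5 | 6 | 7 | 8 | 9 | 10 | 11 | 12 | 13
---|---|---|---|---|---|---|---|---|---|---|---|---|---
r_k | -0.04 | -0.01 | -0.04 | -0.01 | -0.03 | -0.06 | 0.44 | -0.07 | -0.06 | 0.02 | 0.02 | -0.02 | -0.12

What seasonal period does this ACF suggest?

7

The largest autocorrelation is r_7 = 0.44; the remaining lags stay at or below 0.02.
The dominant spike at lag 7 indicates a seasonal period of 7.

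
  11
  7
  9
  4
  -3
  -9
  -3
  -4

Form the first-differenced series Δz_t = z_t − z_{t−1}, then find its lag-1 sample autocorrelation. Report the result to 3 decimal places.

-0.067

First differences Δz: -4, 2, -5, -7, -6, 6, -1
Mean of differences = -2.1429
Numerator Σ(Δz_t−Δz̄)(Δz_{t+1}−Δz̄) = -9.0204
Denominator Σ(Δz_t−Δz̄)² = 134.8571
r_1(Δz) = -9.0204 / 134.8571 = -0.067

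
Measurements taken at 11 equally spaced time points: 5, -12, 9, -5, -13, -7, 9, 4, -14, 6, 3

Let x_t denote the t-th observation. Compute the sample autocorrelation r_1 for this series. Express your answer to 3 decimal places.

Mean x̄ = (5 − 12 + 9 − 5 − 13 − 7 + 9 + 4 − 14 + 6 + 3)/11 = -1.3636
Numerator Σ_{t=1}^{10}(x_t−x̄)(x_{t+1}−x̄) = -239.2231
Denominator Σ(x_t−x̄)² = 810.5455
r_1 = -239.2231 / 810.5455 = -0.295

-0.295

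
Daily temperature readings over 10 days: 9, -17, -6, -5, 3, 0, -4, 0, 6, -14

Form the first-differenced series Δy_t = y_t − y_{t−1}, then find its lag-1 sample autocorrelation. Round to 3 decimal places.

First differences Δy: -26, 11, 1, 8, -3, -4, 4, 6, -20
Mean of differences = -2.5556
Numerator Σ(Δy_t−Δȳ)(Δy_{t+1}−Δȳ) = -338.7531
Denominator Σ(Δy_t−Δȳ)² = 1280.2222
r_1(Δy) = -338.7531 / 1280.2222 = -0.265

-0.265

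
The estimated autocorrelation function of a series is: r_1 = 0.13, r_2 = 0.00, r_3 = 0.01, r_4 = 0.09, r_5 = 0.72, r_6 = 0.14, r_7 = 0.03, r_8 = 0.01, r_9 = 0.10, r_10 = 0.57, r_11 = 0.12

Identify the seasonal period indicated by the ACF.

The largest autocorrelation is r_5 = 0.72, with a weaker echo at lag 10 (0.57); the remaining lags stay at or below 0.14.
The dominant spike at lag 5 indicates a seasonal period of 5.

5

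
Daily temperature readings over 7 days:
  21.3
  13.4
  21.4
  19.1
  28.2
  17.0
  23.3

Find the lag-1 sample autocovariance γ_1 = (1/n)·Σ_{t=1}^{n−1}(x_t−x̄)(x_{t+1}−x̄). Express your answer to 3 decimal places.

Mean x̄ = (21.3 + 13.4 + 21.4 + 19.1 + 28.2 + 17.0 + 23.3)/7 = 20.5286
Σ_{t=1}^{6}(x_t−x̄)(x_{t+1}−x̄) = -60.7637
γ_1 = -60.7637 / 7 = -8.681

-8.681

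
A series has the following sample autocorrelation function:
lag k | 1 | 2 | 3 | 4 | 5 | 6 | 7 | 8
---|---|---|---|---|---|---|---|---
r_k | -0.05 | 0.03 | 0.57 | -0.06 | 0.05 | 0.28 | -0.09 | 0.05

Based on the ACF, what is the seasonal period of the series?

3

The largest autocorrelation is r_3 = 0.57, with a weaker echo at lag 6 (0.28); the remaining lags stay at or below 0.05.
The dominant spike at lag 3 indicates a seasonal period of 3.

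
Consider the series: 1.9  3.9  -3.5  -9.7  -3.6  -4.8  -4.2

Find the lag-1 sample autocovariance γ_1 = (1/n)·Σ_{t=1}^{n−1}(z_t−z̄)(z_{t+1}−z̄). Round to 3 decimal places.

Mean z̄ = (1.9 + 3.9 − 3.5 − 9.7 − 3.6 − 4.8 − 4.2)/7 = -2.8571
Σ_{t=1}^{6}(z_t−z̄)(z_{t+1}−z̄) = 41.3353
γ_1 = 41.3353 / 7 = 5.905

5.905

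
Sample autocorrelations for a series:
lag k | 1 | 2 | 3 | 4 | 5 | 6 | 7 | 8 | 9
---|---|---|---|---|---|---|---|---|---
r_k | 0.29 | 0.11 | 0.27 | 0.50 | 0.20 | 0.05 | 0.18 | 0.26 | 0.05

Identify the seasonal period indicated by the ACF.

The largest autocorrelation is r_4 = 0.50; the remaining lags stay at or below 0.29. The elevated value at lag 1 (0.29), dropping to 0.11 at lag 2, reflects decaying short-term dependence rather than seasonality.
The dominant spike at lag 4 indicates a seasonal period of 4.

4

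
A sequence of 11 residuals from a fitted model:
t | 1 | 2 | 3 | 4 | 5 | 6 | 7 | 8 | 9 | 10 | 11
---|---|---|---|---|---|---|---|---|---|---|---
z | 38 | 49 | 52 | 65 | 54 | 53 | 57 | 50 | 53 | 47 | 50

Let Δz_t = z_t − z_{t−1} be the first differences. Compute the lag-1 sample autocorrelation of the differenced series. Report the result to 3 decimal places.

-0.282

First differences Δz: 11, 3, 13, -11, -1, 4, -7, 3, -6, 3
Mean of differences = 1.2000
Numerator Σ(Δz_t−Δz̄)(Δz_{t+1}−Δz̄) = -148.0400
Denominator Σ(Δz_t−Δz̄)² = 525.6000
r_1(Δz) = -148.0400 / 525.6000 = -0.282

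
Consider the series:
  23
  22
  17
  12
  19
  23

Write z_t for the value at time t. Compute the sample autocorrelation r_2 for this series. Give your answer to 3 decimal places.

Mean z̄ = (23 + 22 + 17 + 12 + 19 + 23)/6 = 19.3333
Numerator Σ_{t=1}^{4}(z_t−z̄)(z_{t+2}−z̄) = -54.2222
Denominator Σ(z_t−z̄)² = 93.3333
r_2 = -54.2222 / 93.3333 = -0.581

-0.581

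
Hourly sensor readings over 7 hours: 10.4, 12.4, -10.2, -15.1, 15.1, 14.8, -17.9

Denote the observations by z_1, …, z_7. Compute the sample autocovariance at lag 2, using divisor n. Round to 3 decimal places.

Mean z̄ = (10.4 + 12.4 − 10.2 − 15.1 + 15.1 + 14.8 − 17.9)/7 = 1.3571
Deviations: 9.0429, 11.0429, -11.5571, -16.4571, 13.7429, 13.4429, -19.2571
Σ_{t=1}^{5}(z_t−z̄)(z_{t+2}−z̄) = -930.9508
γ_2 = -930.9508 / 7 = -132.993

-132.993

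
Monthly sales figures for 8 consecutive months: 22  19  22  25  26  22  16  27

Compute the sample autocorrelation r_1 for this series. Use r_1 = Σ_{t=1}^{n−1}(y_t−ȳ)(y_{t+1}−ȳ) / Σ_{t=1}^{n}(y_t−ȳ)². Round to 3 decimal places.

Mean ȳ = (22 + 19 + 22 + 25 + 26 + 22 + 16 + 27)/8 = 22.3750
Deviations from mean: -0.3750, -3.3750, -0.3750, 2.6250, 3.6250, -0.3750, -6.3750, 4.6250
Numerator Σ_{t=1}^{7}(y_t−ȳ)(y_{t+1}−ȳ) = -17.3906
Denominator Σ(y_t−ȳ)² = 93.8750
r_1 = -17.3906 / 93.8750 = -0.185

-0.185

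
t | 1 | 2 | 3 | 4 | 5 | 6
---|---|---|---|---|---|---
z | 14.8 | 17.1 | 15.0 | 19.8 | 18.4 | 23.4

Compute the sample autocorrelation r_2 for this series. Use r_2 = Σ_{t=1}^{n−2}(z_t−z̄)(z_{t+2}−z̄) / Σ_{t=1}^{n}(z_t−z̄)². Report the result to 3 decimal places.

Mean z̄ = (14.8 + 17.1 + 15.0 + 19.8 + 18.4 + 23.4)/6 = 18.0833
Deviations from mean: -3.2833, -0.9833, -3.0833, 1.7167, 0.3167, 5.3167
Σ(z_t−z̄)(z_{t+2}−z̄) = (10.1236) + (-1.6881) + (-0.9764) + (9.1269) = 16.5861
Denominator Σ(z_t−z̄)² = 52.5683
r_2 = 16.5861 / 52.5683 = 0.316

0.316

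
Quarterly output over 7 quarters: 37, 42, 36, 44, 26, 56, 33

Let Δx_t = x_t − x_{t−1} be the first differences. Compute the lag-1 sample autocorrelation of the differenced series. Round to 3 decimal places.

-0.770

First differences Δx: 5, -6, 8, -18, 30, -23
Mean of differences = -0.6667
Numerator Σ(Δx_t−Δx̄)(Δx_{t+1}−Δx̄) = -1443.1111
Denominator Σ(Δx_t−Δx̄)² = 1875.3333
r_1(Δx) = -1443.1111 / 1875.3333 = -0.770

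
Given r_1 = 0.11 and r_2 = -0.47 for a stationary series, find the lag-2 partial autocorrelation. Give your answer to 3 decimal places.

-0.488

φ_{22} = (r_2 − r_1²) / (1 − r_1²)
r_1² = (0.11)² = 0.0121
Numerator = -0.47 − 0.0121 = -0.4821; denominator = 1 − 0.0121 = 0.9879
φ_{22} = -0.4821 / 0.9879 = -0.488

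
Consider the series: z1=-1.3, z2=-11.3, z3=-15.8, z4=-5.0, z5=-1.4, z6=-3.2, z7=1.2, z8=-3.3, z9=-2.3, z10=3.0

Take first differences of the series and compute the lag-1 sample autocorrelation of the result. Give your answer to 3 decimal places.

-0.008

First differences Δz: -10.0, -4.5, 10.8, 3.6, -1.8, 4.4, -4.5, 1.0, 5.3
Mean of differences = 0.4778
Numerator Σ(Δz_t−Δz̄)(Δz_{t+1}−Δz̄) = -2.6483
Denominator Σ(Δz_t−Δz̄)² = 319.7356
r_1(Δz) = -2.6483 / 319.7356 = -0.008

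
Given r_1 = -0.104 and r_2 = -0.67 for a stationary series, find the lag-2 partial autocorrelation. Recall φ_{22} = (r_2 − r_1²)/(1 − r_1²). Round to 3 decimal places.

φ_{22} = (r_2 − r_1²) / (1 − r_1²)
r_1² = (-0.104)² = 0.010816
Numerator = -0.67 − 0.0108 = -0.6808; denominator = 1 − 0.0108 = 0.9892
φ_{22} = -0.6808 / 0.9892 = -0.688

-0.688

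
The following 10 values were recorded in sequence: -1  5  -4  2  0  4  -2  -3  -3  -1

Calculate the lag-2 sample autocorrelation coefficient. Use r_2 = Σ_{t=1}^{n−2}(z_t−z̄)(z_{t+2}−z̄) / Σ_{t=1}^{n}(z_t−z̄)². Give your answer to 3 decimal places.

Mean z̄ = (-1 + 5 − 4 + 2 + 0 + 4 − 2 − 3 − 3 − 1)/10 = -0.3000
Numerator Σ_{t=1}^{8}(z_t−z̄)(z_{t+2}−z̄) = 17.9200
Denominator Σ(z_t−z̄)² = 84.1000
r_2 = 17.9200 / 84.1000 = 0.213

0.213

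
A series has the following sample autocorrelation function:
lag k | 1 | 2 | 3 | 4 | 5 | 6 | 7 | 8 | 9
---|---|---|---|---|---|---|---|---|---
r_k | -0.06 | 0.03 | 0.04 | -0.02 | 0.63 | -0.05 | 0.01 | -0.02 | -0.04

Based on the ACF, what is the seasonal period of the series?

The largest autocorrelation is r_5 = 0.63; the remaining lags stay at or below 0.04.
The dominant spike at lag 5 indicates a seasonal period of 5.

5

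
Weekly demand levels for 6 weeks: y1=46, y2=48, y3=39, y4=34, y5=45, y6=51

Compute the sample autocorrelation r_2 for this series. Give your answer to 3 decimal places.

-0.655

Mean ȳ = (46 + 48 + 39 + 34 + 45 + 51)/6 = 43.8333
Deviations from mean: 2.1667, 4.1667, -4.8333, -9.8333, 1.1667, 7.1667
Numerator Σ_{t=1}^{4}(y_t−ȳ)(y_{t+2}−ȳ) = -127.5556
Denominator Σ(y_t−ȳ)² = 194.8333
r_2 = -127.5556 / 194.8333 = -0.655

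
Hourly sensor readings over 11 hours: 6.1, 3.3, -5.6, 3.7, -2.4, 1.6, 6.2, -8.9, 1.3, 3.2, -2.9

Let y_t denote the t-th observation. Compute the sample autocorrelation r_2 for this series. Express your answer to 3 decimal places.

-0.230

Mean ȳ = (6.1 + 3.3 − 5.6 + 3.7 − 2.4 + 1.6 + 6.2 − 8.9 + 1.3 + 3.2 − 2.9)/11 = 0.5091
Numerator Σ_{t=1}^{9}(y_t−ȳ)(y_{t+2}−ȳ) = -54.3311
Denominator Σ(y_t−ȳ)² = 236.6091
r_2 = -54.3311 / 236.6091 = -0.230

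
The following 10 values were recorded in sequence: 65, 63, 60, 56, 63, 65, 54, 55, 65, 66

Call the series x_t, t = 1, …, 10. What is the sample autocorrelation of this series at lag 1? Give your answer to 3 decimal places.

0.106

Mean x̄ = (65 + 63 + 60 + 56 + 63 + 65 + 54 + 55 + 65 + 66)/10 = 61.2000
Numerator Σ_{t=1}^{9}(x_t−x̄)(x_{t+1}−x̄) = 20.3600
Denominator Σ(x_t−x̄)² = 191.6000
r_1 = 20.3600 / 191.6000 = 0.106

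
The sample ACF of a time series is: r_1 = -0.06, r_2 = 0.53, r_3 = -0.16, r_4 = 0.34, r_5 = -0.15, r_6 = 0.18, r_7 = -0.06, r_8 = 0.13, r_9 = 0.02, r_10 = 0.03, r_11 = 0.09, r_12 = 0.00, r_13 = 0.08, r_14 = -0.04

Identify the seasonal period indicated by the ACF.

2

The largest autocorrelation is r_2 = 0.53, with weaker echoes at lags 4 (0.34) and 6 (0.18); the remaining lags stay at or below 0.13.
The dominant spike at lag 2 indicates a seasonal period of 2.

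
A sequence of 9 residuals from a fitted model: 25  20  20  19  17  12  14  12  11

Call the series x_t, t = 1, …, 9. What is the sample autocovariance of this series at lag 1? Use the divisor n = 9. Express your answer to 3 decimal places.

Mean x̄ = (25 + 20 + 20 + 19 + 17 + 12 + 14 + 12 + 11)/9 = 16.6667
Σ_{t=1}^{8}(x_t−x̄)(x_{t+1}−x̄) = 97.2222
γ_1 = 97.2222 / 9 = 10.802

10.802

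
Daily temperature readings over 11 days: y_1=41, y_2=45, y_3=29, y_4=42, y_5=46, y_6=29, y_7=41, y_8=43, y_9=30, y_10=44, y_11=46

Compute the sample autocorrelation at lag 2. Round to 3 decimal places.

-0.387

Mean ȳ = (41 + 45 + 29 + 42 + 46 + 29 + 41 + 43 + 30 + 44 + 46)/11 = 39.6364
Numerator Σ_{t=1}^{9}(y_t−ȳ)(y_{t+2}−ȳ) = -181.5372
Denominator Σ(y_t−ȳ)² = 468.5455
r_2 = -181.5372 / 468.5455 = -0.387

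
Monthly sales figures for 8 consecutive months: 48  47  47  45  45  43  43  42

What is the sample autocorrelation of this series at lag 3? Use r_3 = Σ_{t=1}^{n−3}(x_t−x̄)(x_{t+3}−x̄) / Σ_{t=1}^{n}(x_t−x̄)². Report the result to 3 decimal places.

Mean x̄ = (48 + 47 + 47 + 45 + 45 + 43 + 43 + 42)/8 = 45.0000
Σ(x_t−x̄)(x_{t+3}−x̄) = (0.0000) + (0.0000) + (-4.0000) + (0.0000) + (0.0000) = -4.0000
Denominator Σ(x_t−x̄)² = 34.0000
r_3 = -4.0000 / 34.0000 = -0.118

-0.118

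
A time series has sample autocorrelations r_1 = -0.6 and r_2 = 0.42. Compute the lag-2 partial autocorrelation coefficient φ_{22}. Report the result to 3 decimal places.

φ_{22} = (r_2 − r_1²) / (1 − r_1²)
r_1² = (-0.6)² = 0.36
Numerator = 0.42 − 0.3600 = 0.0600; denominator = 1 − 0.3600 = 0.6400
φ_{22} = 0.0600 / 0.6400 = 0.094

0.094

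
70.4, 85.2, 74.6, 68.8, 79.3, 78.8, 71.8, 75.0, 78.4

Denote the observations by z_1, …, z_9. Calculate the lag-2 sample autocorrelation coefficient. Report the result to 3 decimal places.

Mean z̄ = (70.4 + 85.2 + 74.6 + 68.8 + 79.3 + 78.8 + 71.8 + 75.0 + 78.4)/9 = 75.8111
Σ(z_t−z̄)(z_{t+2}−z̄) = (6.5535) + (-65.8265) + (-4.2254) + (-20.9554) + (-13.9943) + (-2.4243) + (-10.3843) = -111.2569
Denominator Σ(z_t−z̄)² = 212.6089
r_2 = -111.2569 / 212.6089 = -0.523

-0.523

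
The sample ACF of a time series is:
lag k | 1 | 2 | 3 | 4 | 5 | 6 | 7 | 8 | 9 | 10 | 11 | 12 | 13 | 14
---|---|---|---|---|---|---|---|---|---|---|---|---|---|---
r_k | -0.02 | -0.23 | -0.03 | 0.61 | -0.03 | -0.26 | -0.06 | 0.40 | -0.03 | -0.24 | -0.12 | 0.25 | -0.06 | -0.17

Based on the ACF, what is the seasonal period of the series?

The largest autocorrelation is r_4 = 0.61, with weaker echoes at lags 8 (0.40) and 12 (0.25); the remaining lags stay at or below -0.02.
The dominant spike at lag 4 indicates a seasonal period of 4.

4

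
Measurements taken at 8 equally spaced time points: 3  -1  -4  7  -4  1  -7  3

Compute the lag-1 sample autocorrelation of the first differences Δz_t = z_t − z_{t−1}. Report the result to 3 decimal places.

First differences Δz: -4, -3, 11, -11, 5, -8, 10
Mean of differences = 0.0000
Numerator Σ(Δz_t−Δz̄)(Δz_{t+1}−Δz̄) = -317.0000
Denominator Σ(Δz_t−Δz̄)² = 456.0000
r_1(Δz) = -317.0000 / 456.0000 = -0.695

-0.695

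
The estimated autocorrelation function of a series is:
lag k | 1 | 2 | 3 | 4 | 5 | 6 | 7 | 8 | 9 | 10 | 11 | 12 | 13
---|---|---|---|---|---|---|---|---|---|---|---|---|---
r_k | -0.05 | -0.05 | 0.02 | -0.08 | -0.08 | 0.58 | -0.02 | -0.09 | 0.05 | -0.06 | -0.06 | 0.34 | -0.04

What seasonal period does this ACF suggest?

6

The largest autocorrelation is r_6 = 0.58, with a weaker echo at lag 12 (0.34); the remaining lags stay at or below 0.05.
The dominant spike at lag 6 indicates a seasonal period of 6.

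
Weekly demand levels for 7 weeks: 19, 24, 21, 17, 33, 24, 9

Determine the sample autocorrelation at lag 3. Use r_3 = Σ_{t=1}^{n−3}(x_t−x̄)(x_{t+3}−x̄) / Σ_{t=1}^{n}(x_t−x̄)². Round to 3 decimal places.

0.282

Mean x̄ = (19 + 24 + 21 + 17 + 33 + 24 + 9)/7 = 21.0000
Σ(x_t−x̄)(x_{t+3}−x̄) = (8.0000) + (36.0000) + (0.0000) + (48.0000) = 92.0000
Denominator Σ(x_t−x̄)² = 326.0000
r_3 = 92.0000 / 326.0000 = 0.282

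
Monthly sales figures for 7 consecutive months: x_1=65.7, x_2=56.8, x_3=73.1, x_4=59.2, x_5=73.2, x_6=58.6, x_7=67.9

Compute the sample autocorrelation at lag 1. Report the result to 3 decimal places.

Mean x̄ = (65.7 + 56.8 + 73.1 + 59.2 + 73.2 + 58.6 + 67.9)/7 = 64.9286
Σ(x_t−x̄)(x_{t+1}−x̄) = (-6.2706) + (-66.4220) + (-46.8106) + (-47.3835) + (-52.3463) + (-18.8049) = -238.0380
Denominator Σ(x_t−x̄)² = 283.5543
r_1 = -238.0380 / 283.5543 = -0.839

-0.839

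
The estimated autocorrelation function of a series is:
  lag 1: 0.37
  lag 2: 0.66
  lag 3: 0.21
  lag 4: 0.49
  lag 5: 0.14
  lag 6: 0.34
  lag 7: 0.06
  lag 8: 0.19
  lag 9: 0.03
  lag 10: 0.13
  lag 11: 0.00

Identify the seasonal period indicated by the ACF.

The largest autocorrelation is r_2 = 0.66, with a weaker echo at lag 4 (0.49); the remaining lags stay at or below 0.37.
The dominant spike at lag 2 indicates a seasonal period of 2.

2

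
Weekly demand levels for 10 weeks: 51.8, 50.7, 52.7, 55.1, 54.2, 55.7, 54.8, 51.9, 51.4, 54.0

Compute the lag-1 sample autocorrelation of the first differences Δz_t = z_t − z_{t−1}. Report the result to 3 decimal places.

First differences Δz: -1.1, 2.0, 2.4, -0.9, 1.5, -0.9, -2.9, -0.5, 2.6
Mean of differences = 0.2444
Numerator Σ(Δz_t−Δz̄)(Δz_{t+1}−Δz̄) = 0.2691
Denominator Σ(Δz_t−Δz̄)² = 29.7222
r_1(Δz) = 0.2691 / 29.7222 = 0.009

0.009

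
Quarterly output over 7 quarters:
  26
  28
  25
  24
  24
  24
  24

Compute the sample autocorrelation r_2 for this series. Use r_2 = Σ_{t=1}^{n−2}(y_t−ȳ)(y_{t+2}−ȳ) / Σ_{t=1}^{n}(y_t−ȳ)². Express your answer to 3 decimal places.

Mean ȳ = (26 + 28 + 25 + 24 + 24 + 24 + 24)/7 = 25.0000
Deviations from mean: 1.0000, 3.0000, 0.0000, -1.0000, -1.0000, -1.0000, -1.0000
Numerator Σ_{t=1}^{5}(y_t−ȳ)(y_{t+2}−ȳ) = -1.0000
Denominator Σ(y_t−ȳ)² = 14.0000
r_2 = -1.0000 / 14.0000 = -0.071

-0.071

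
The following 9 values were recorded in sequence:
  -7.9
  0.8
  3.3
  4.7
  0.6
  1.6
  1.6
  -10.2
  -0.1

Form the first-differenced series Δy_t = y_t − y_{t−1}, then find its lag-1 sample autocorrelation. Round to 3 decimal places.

First differences Δy: 8.7, 2.5, 1.4, -4.1, 1.0, 0.0, -11.8, 10.1
Mean of differences = 0.9750
Numerator Σ(Δy_t−Δȳ)(Δy_{t+1}−Δȳ) = -93.9956
Denominator Σ(Δy_t−Δȳ)² = 335.3550
r_1(Δy) = -93.9956 / 335.3550 = -0.280

-0.280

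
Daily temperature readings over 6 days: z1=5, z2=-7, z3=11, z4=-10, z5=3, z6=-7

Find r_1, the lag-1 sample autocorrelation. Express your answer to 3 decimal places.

-0.792

Mean z̄ = (5 − 7 + 11 − 10 + 3 − 7)/6 = -0.8333
Deviations from mean: 5.8333, -6.1667, 11.8333, -9.1667, 3.8333, -6.1667
Σ(z_t−z̄)(z_{t+1}−z̄) = (-35.9722) + (-72.9722) + (-108.4722) + (-35.1389) + (-23.6389) = -276.1944
Denominator Σ(z_t−z̄)² = 348.8333
r_1 = -276.1944 / 348.8333 = -0.792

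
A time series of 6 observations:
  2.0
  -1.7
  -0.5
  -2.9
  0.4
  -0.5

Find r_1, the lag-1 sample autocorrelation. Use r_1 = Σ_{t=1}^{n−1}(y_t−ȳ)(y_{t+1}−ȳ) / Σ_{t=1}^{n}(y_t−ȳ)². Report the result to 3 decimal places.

Mean ȳ = (2.0 − 1.7 − 0.5 − 2.9 + 0.4 − 0.5)/6 = -0.5333
Deviations from mean: 2.5333, -1.1667, 0.0333, -2.3667, 0.9333, 0.0333
Σ(y_t−ȳ)(y_{t+1}−ȳ) = (-2.9556) + (-0.0389) + (-0.0789) + (-2.2089) + (0.0311) = -5.2511
Denominator Σ(y_t−ȳ)² = 14.2533
r_1 = -5.2511 / 14.2533 = -0.368

-0.368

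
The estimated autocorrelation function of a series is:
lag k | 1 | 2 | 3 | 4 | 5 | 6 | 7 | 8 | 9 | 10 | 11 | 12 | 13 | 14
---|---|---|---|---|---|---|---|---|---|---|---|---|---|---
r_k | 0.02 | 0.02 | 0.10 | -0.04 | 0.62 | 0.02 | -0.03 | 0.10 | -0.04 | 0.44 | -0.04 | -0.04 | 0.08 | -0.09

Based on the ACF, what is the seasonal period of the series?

5

The largest autocorrelation is r_5 = 0.62, with a weaker echo at lag 10 (0.44); the remaining lags stay at or below 0.10.
The dominant spike at lag 5 indicates a seasonal period of 5.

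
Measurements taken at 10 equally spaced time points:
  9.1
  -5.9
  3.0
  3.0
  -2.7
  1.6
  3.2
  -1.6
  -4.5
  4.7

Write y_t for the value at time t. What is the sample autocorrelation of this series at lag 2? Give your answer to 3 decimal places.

-0.185

Mean ȳ = (9.1 − 5.9 + 3.0 + 3.0 − 2.7 + 1.6 + 3.2 − 1.6 − 4.5 + 4.7)/10 = 0.9900
Numerator Σ_{t=1}^{8}(y_t−ȳ)(y_{t+2}−ȳ) = -35.2152
Denominator Σ(y_t−ȳ)² = 190.8090
r_2 = -35.2152 / 190.8090 = -0.185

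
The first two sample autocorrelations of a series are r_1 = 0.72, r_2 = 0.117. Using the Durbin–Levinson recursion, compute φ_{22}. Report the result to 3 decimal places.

φ_{22} = (r_2 − r_1²) / (1 − r_1²)
r_1² = (0.72)² = 0.5184
Numerator = 0.117 − 0.5184 = -0.4014; denominator = 1 − 0.5184 = 0.4816
φ_{22} = -0.4014 / 0.4816 = -0.833

-0.833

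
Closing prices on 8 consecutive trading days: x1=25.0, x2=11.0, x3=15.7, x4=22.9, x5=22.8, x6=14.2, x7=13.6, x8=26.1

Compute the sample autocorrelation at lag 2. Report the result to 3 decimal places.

Mean x̄ = (25.0 + 11.0 + 15.7 + 22.9 + 22.8 + 14.2 + 13.6 + 26.1)/8 = 18.9125
Σ(x_t−x̄)(x_{t+2}−x̄) = (-19.5561) + (-31.5511) + (-12.4886) + (-18.7911) + (-20.6523) + (-33.8711) = -136.9103
Denominator Σ(x_t−x̄)² = 243.0888
r_2 = -136.9103 / 243.0888 = -0.563

-0.563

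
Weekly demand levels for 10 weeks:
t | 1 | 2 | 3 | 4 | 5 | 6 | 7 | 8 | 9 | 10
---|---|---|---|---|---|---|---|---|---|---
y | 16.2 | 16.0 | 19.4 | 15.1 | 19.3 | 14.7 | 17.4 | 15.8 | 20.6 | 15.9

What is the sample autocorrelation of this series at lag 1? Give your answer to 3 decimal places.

-0.685

Mean ȳ = (16.2 + 16.0 + 19.4 + 15.1 + 19.3 + 14.7 + 17.4 + 15.8 + 20.6 + 15.9)/10 = 17.0400
Numerator Σ_{t=1}^{9}(y_t−ȳ)(y_{t+1}−ȳ) = -25.5936
Denominator Σ(y_t−ȳ)² = 37.3440
r_1 = -25.5936 / 37.3440 = -0.685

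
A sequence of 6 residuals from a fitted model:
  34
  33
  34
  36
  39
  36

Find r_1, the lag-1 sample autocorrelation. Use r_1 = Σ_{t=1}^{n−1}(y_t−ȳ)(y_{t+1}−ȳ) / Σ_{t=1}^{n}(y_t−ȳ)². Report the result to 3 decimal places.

0.438

Mean ȳ = (34 + 33 + 34 + 36 + 39 + 36)/6 = 35.3333
Numerator Σ_{t=1}^{5}(y_t−ȳ)(y_{t+1}−ȳ) = 10.2222
Denominator Σ(y_t−ȳ)² = 23.3333
r_1 = 10.2222 / 23.3333 = 0.438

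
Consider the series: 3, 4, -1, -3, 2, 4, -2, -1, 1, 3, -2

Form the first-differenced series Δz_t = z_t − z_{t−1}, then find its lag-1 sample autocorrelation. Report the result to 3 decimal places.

First differences Δz: 1, -5, -2, 5, 2, -6, 1, 2, 2, -5
Mean of differences = -0.5000
Numerator Σ(Δz_t−Δz̄)(Δz_{t+1}−Δz̄) = -17.7500
Denominator Σ(Δz_t−Δz̄)² = 126.5000
r_1(Δz) = -17.7500 / 126.5000 = -0.140

-0.140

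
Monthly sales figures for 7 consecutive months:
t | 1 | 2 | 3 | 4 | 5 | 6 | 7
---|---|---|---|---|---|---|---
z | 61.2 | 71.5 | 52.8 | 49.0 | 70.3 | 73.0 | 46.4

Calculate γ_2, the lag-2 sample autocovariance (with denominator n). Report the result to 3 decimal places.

-69.766

Mean z̄ = (61.2 + 71.5 + 52.8 + 49.0 + 70.3 + 73.0 + 46.4)/7 = 60.6000
Deviations: 0.6000, 10.9000, -7.8000, -11.6000, 9.7000, 12.4000, -14.2000
Σ_{t=1}^{5}(z_t−z̄)(z_{t+2}−z̄) = -488.3600
γ_2 = -488.3600 / 7 = -69.766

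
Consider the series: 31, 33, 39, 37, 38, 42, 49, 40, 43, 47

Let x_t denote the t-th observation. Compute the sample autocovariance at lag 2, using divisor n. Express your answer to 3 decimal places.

3.548

Mean x̄ = (31 + 33 + 39 + 37 + 38 + 42 + 49 + 40 + 43 + 47)/10 = 39.9000
Σ_{t=1}^{8}(x_t−x̄)(x_{t+2}−x̄) = 35.4800
γ_2 = 35.4800 / 10 = 3.548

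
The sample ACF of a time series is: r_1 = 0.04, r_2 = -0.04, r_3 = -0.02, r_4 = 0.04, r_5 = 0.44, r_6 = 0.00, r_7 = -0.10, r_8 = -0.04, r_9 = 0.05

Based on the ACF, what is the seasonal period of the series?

5

The largest autocorrelation is r_5 = 0.44; the remaining lags stay at or below 0.05.
The dominant spike at lag 5 indicates a seasonal period of 5.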